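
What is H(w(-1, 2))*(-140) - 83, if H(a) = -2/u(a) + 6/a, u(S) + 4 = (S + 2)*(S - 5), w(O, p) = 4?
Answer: -321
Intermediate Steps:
u(S) = -4 + (-5 + S)*(2 + S) (u(S) = -4 + (S + 2)*(S - 5) = -4 + (2 + S)*(-5 + S) = -4 + (-5 + S)*(2 + S))
H(a) = -2/(-14 + a**2 - 3*a) + 6/a
H(w(-1, 2))*(-140) - 83 = (2*(42 - 3*4**2 + 10*4)/(4*(14 - 1*4**2 + 3*4)))*(-140) - 83 = (2*(1/4)*(42 - 3*16 + 40)/(14 - 1*16 + 12))*(-140) - 83 = (2*(1/4)*(42 - 48 + 40)/(14 - 16 + 12))*(-140) - 83 = (2*(1/4)*34/10)*(-140) - 83 = (2*(1/4)*(1/10)*34)*(-140) - 83 = (17/10)*(-140) - 83 = -238 - 83 = -321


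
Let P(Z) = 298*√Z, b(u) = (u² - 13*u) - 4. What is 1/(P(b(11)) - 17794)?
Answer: -8897/159467670 - 149*I*√26/159467670 ≈ -5.5792e-5 - 4.7643e-6*I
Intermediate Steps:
b(u) = -4 + u² - 13*u
1/(P(b(11)) - 17794) = 1/(298*√(-4 + 11² - 13*11) - 17794) = 1/(298*√(-4 + 121 - 143) - 17794) = 1/(298*√(-26) - 17794) = 1/(298*(I*√26) - 17794) = 1/(298*I*√26 - 17794) = 1/(-17794 + 298*I*√26)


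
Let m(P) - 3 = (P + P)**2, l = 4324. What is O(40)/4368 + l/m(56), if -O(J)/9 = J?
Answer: 598763/2283554 ≈ 0.26221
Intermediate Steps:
O(J) = -9*J
m(P) = 3 + 4*P**2 (m(P) = 3 + (P + P)**2 = 3 + (2*P)**2 = 3 + 4*P**2)
O(40)/4368 + l/m(56) = -9*40/4368 + 4324/(3 + 4*56**2) = -360*1/4368 + 4324/(3 + 4*3136) = -15/182 + 4324/(3 + 12544) = -15/182 + 4324/12547 = 598763/2283554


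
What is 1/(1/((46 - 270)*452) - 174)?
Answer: -101248/17617153 ≈ -0.0057471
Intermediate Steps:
1/(1/((46 - 270)*452) - 174) = 1/((1/452)/(-224) - 174) = 1/(-1/224*1/452 - 174) = 1/(-1/101248 - 174) = 1/(-17617153/101248) = -101248/17617153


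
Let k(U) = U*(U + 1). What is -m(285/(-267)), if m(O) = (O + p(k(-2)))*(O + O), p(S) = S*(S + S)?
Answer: 117230/7921 ≈ 14.800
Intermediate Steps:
k(U) = U*(1 + U)
p(S) = 2*S² (p(S) = S*(2*S) = 2*S²)
m(O) = 2*O*(8 + O) (m(O) = (O + 2*(-2*(1 - 2))²)*(O + O) = (O + 2*(-2*(-1))²)*(2*O) = (O + 2*2²)*(2*O) = (O + 2*4)*(2*O) = (O + 8)*(2*O) = (8 + O)*(2*O) = 2*O*(8 + O))
-m(285/(-267)) = -2*285/(-267)*(8 + 285/(-267)) = -2*285*(-1/267)*(8 + 285*(-1/267)) = -2*(-95)*(8 - 95/89)/89 = -2*(-95)*617/(89*89) = -1*(-117230/7921) = 117230/7921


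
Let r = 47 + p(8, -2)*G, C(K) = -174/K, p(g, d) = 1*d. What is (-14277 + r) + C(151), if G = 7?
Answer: -2151018/151 ≈ -14245.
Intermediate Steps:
p(g, d) = d
r = 33 (r = 47 - 2*7 = 47 - 14 = 33)
(-14277 + r) + C(151) = (-14277 + 33) - 174/151 = -14244 - 174*1/151 = -14244 - 174/151 = -2151018/151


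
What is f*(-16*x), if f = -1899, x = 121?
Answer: 3676464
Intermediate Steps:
f*(-16*x) = -(-30384)*121 = -1899*(-1936) = 3676464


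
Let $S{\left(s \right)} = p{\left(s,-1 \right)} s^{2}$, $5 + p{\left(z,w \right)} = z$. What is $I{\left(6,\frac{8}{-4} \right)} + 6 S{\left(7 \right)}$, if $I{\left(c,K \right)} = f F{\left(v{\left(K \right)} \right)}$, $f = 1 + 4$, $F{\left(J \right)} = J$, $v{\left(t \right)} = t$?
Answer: $578$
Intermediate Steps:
$p{\left(z,w \right)} = -5 + z$
$S{\left(s \right)} = s^{2} \left(-5 + s\right)$ ($S{\left(s \right)} = \left(-5 + s\right) s^{2} = s^{2} \left(-5 + s\right)$)
$f = 5$
$I{\left(c,K \right)} = 5 K$
$I{\left(6,\frac{8}{-4} \right)} + 6 S{\left(7 \right)} = 5 \frac{8}{-4} + 6 \cdot 7^{2} \left(-5 + 7\right) = 5 \cdot 8 \left(- \frac{1}{4}\right) + 6 \cdot 49 \cdot 2 = 5 \left(-2\right) + 6 \cdot 98 = -10 + 588 = 578$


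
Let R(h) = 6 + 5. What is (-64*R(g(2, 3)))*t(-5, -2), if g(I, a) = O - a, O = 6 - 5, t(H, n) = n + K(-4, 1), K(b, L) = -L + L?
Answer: 1408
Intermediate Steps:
K(b, L) = 0
t(H, n) = n (t(H, n) = n + 0 = n)
O = 1
g(I, a) = 1 - a
R(h) = 11
(-64*R(g(2, 3)))*t(-5, -2) = -64*11*(-2) = -704*(-2) = 1408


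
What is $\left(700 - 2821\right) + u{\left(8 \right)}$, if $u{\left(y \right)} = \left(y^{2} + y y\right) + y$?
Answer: $-1985$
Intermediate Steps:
$u{\left(y \right)} = y + 2 y^{2}$ ($u{\left(y \right)} = \left(y^{2} + y^{2}\right) + y = 2 y^{2} + y = y + 2 y^{2}$)
$\left(700 - 2821\right) + u{\left(8 \right)} = \left(700 - 2821\right) + 8 \left(1 + 2 \cdot 8\right) = -2121 + 8 \left(1 + 16\right) = -2121 + 8 \cdot 17 = -2121 + 136 = -1985$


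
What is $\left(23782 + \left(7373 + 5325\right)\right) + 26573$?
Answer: $63053$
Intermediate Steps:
$\left(23782 + \left(7373 + 5325\right)\right) + 26573 = \left(23782 + 12698\right) + 26573 = 36480 + 26573 = 63053$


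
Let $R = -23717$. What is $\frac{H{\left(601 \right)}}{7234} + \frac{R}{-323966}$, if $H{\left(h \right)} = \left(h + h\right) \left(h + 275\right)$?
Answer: $\frac{170646108205}{1171785022} \approx 145.63$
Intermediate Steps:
$H{\left(h \right)} = 2 h \left(275 + h\right)$
$\frac{H{\left(601 \right)}}{7234} + \frac{R}{-323966} = \frac{2 \cdot 601 \left(275 + 601\right)}{7234} - \frac{23717}{-323966} = 2 \cdot 601 \cdot 876 \cdot \frac{1}{7234} - - \frac{23717}{323966} = 1052952 \cdot \frac{1}{7234} + \frac{23717}{323966} = \frac{526476}{3617} + \frac{23717}{323966} = \frac{170646108205}{1171785022}$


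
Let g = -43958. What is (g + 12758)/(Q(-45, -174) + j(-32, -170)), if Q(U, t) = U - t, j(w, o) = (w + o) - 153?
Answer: 15600/113 ≈ 138.05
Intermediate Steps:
j(w, o) = -153 + o + w (j(w, o) = (o + w) - 153 = -153 + o + w)
(g + 12758)/(Q(-45, -174) + j(-32, -170)) = (-43958 + 12758)/((-45 - 1*(-174)) + (-153 - 170 - 32)) = -31200/((-45 + 174) - 355) = -31200/(129 - 355) = -31200/(-226) = -31200*(-1/226) = 15600/113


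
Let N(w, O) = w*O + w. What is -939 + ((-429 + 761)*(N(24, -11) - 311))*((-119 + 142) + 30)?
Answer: -9696335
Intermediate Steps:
N(w, O) = w + O*w (N(w, O) = O*w + w = w + O*w)
-939 + ((-429 + 761)*(N(24, -11) - 311))*((-119 + 142) + 30) = -939 + ((-429 + 761)*(24*(1 - 11) - 311))*((-119 + 142) + 30) = -939 + (332*(24*(-10) - 311))*(23 + 30) = -939 + (332*(-240 - 311))*53 = -939 + (332*(-551))*53 = -939 - 182932*53 = -939 - 9695396 = -9696335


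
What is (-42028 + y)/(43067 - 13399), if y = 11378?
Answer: -15325/14834 ≈ -1.0331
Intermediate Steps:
(-42028 + y)/(43067 - 13399) = (-42028 + 11378)/(43067 - 13399) = -30650/29668 = -30650*1/29668 = -15325/14834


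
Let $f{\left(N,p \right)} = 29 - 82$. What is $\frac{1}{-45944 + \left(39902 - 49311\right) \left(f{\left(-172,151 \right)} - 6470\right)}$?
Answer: $\frac{1}{61328963} \approx 1.6306 \cdot 10^{-8}$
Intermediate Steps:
$f{\left(N,p \right)} = -53$ ($f{\left(N,p \right)} = 29 - 82 = -53$)
$\frac{1}{-45944 + \left(39902 - 49311\right) \left(f{\left(-172,151 \right)} - 6470\right)} = \frac{1}{-45944 + \left(39902 - 49311\right) \left(-53 - 6470\right)} = \frac{1}{-45944 - -61374907} = \frac{1}{-45944 + 61374907} = \frac{1}{61328963}$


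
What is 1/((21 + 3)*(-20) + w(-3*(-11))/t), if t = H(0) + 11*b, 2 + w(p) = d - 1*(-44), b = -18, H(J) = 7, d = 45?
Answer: -191/91767 ≈ -0.0020814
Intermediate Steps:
w(p) = 87 (w(p) = -2 + (45 - 1*(-44)) = -2 + (45 + 44) = -2 + 89 = 87)
t = -191 (t = 7 + 11*(-18) = 7 - 198 = -191)
1/((21 + 3)*(-20) + w(-3*(-11))/t) = 1/((21 + 3)*(-20) + 87/(-191)) = 1/(24*(-20) + 87*(-1/191)) = 1/(-480 - 87/191) = 1/(-91767/191) = -191/91767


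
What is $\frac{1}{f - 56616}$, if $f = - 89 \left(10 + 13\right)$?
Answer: $- \frac{1}{58663} \approx -1.7047 \cdot 10^{-5}$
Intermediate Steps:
$f = -2047$ ($f = \left(-89\right) 23 = -2047$)
$\frac{1}{f - 56616} = \frac{1}{-2047 - 56616} = \frac{1}{-58663} = - \frac{1}{58663}$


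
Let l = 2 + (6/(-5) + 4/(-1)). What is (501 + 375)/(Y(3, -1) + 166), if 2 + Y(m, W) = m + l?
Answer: 1460/273 ≈ 5.3480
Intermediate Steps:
l = -16/5 (l = 2 + (6*(-⅕) + 4*(-1)) = 2 + (-6/5 - 4) = 2 - 26/5 = -16/5 ≈ -3.2000)
Y(m, W) = -26/5 + m (Y(m, W) = -2 + (m - 16/5) = -2 + (-16/5 + m) = -26/5 + m)
(501 + 375)/(Y(3, -1) + 166) = (501 + 375)/((-26/5 + 3) + 166) = 876/(-11/5 + 166) = 876/(819/5) = 876*(5/819) = 1460/273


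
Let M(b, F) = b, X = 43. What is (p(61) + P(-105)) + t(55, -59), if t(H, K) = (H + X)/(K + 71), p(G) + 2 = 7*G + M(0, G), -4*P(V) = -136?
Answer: 2803/6 ≈ 467.17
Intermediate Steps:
P(V) = 34 (P(V) = -¼*(-136) = 34)
p(G) = -2 + 7*G (p(G) = -2 + (7*G + 0) = -2 + 7*G)
t(H, K) = (43 + H)/(71 + K) (t(H, K) = (H + 43)/(K + 71) = (43 + H)/(71 + K))
(p(61) + P(-105)) + t(55, -59) = ((-2 + 7*61) + 34) + (43 + 55)/(71 - 59) = ((-2 + 427) + 34) + 98/12 = (425 + 34) + (1/12)*98 = 459 + 49/6 = 2803/6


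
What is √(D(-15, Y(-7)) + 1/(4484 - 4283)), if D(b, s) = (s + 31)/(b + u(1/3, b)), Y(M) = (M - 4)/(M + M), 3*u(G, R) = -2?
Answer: I*√35402424666/132258 ≈ 1.4226*I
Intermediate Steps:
u(G, R) = -⅔ (u(G, R) = (⅓)*(-2) = -⅔)
Y(M) = (-4 + M)/(2*M) (Y(M) = (-4 + M)/((2*M)) = (-4 + M)*(1/(2*M)) = (-4 + M)/(2*M))
D(b, s) = (31 + s)/(-⅔ + b) (D(b, s) = (s + 31)/(b - ⅔) = (31 + s)/(-⅔ + b))
√(D(-15, Y(-7)) + 1/(4484 - 4283)) = √(3*(31 + (½)*(-4 - 7)/(-7))/(-2 + 3*(-15)) + 1/(4484 - 4283)) = √(3*(31 + (½)*(-⅐)*(-11))/(-2 - 45) + 1/201) = √(3*(31 + 11/14)/(-47) + 1/201) = √(3*(-1/47)*(445/14) + 1/201) = √(-1335/658 + 1/201) = √(-267677/132258) = I*√35402424666/132258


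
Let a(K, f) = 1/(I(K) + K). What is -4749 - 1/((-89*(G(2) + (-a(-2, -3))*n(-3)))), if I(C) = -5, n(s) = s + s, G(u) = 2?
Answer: -3381281/712 ≈ -4749.0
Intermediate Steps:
n(s) = 2*s
a(K, f) = 1/(-5 + K)
-4749 - 1/((-89*(G(2) + (-a(-2, -3))*n(-3)))) = -4749 - 1/((-89*(2 + (-1/(-5 - 2))*(2*(-3))))) = -4749 - 1/((-89*(2 - 1/(-7)*(-6)))) = -4749 - 1/((-89*(2 - 1*(-1/7)*(-6)))) = -4749 - 1/((-89*(2 + (1/7)*(-6)))) = -4749 - 1/((-89*(2 - 6/7))) = -4749 - 1/((-89*8/7)) = -4749 - 1/(-712/7) = -4749 - 1*(-7/712) = -4749 + 7/712 = -3381281/712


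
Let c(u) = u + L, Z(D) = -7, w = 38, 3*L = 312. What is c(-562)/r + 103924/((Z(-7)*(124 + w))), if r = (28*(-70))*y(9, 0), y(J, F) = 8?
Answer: -58178891/635040 ≈ -91.615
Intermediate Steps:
L = 104 (L = (1/3)*312 = 104)
r = -15680 (r = (28*(-70))*8 = -1960*8 = -15680)
c(u) = 104 + u (c(u) = u + 104 = 104 + u)
c(-562)/r + 103924/((Z(-7)*(124 + w))) = (104 - 562)/(-15680) + 103924/((-7*(124 + 38))) = -458*(-1/15680) + 103924/((-7*162)) = 229/7840 + 103924/(-1134) = 229/7840 + 103924*(-1/1134) = 229/7840 - 51962/567 = -58178891/635040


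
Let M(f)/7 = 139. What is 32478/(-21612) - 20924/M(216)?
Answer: -80635097/3504746 ≈ -23.007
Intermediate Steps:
M(f) = 973 (M(f) = 7*139 = 973)
32478/(-21612) - 20924/M(216) = 32478/(-21612) - 20924/973 = 32478*(-1/21612) - 20924*1/973 = -5413/3602 - 20924/973 = -80635097/3504746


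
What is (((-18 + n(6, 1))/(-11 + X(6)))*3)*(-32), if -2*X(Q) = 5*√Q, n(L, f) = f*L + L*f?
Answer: -12672/167 + 2880*√6/167 ≈ -33.638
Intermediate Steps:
n(L, f) = 2*L*f (n(L, f) = L*f + L*f = 2*L*f)
X(Q) = -5*√Q/2
(((-18 + n(6, 1))/(-11 + X(6)))*3)*(-32) = (((-18 + 2*6*1)/(-11 - 5*√6/2))*3)*(-32) = (((-18 + 12)/(-11 - 5*√6/2))*3)*(-32) = (-6/(-11 - 5*√6/2)*3)*(-32) = -18/(-11 - 5*√6/2)*(-32) = 576/(-11 - 5*√6/2)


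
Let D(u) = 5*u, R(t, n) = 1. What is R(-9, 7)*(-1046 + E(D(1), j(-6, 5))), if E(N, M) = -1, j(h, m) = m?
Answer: -1047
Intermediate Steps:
R(-9, 7)*(-1046 + E(D(1), j(-6, 5))) = 1*(-1046 - 1) = 1*(-1047) = -1047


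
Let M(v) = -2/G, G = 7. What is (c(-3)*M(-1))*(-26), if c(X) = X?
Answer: -156/7 ≈ -22.286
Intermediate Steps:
M(v) = -2/7
(c(-3)*M(-1))*(-26) = -3*(-2/7)*(-26) = (6/7)*(-26) = -156/7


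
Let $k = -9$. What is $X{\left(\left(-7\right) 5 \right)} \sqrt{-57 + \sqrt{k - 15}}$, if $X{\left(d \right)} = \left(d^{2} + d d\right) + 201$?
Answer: $2651 \sqrt{-57 + 2 i \sqrt{6}} \approx 859.31 + 20033.0 i$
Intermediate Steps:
$X{\left(d \right)} = 201 + 2 d^{2}$ ($X{\left(d \right)} = \left(d^{2} + d^{2}\right) + 201 = 2 d^{2} + 201 = 201 + 2 d^{2}$)
$X{\left(\left(-7\right) 5 \right)} \sqrt{-57 + \sqrt{k - 15}} = \left(201 + 2 \left(\left(-7\right) 5\right)^{2}\right) \sqrt{-57 + \sqrt{-9 - 15}} = \left(201 + 2 \left(-35\right)^{2}\right) \sqrt{-57 + \sqrt{-24}} = \left(201 + 2 \cdot 1225\right) \sqrt{-57 + 2 i \sqrt{6}} = \left(201 + 2450\right) \sqrt{-57 + 2 i \sqrt{6}} = 2651 \sqrt{-57 + 2 i \sqrt{6}}$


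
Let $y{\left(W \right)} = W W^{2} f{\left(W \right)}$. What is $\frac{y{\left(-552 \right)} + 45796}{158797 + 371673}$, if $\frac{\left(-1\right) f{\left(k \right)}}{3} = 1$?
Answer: $\frac{50463562}{53047} \approx 951.3$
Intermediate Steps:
$f{\left(k \right)} = -3$ ($f{\left(k \right)} = \left(-3\right) 1 = -3$)
$y{\left(W \right)} = - 3 W^{3}$ ($y{\left(W \right)} = W W^{2} \left(-3\right) = W^{3} \left(-3\right) = - 3 W^{3}$)
$\frac{y{\left(-552 \right)} + 45796}{158797 + 371673} = \frac{- 3 \left(-552\right)^{3} + 45796}{158797 + 371673} = \frac{\left(-3\right) \left(-168196608\right) + 45796}{530470} = \left(504589824 + 45796\right) \frac{1}{530470} = 504635620 \cdot \frac{1}{530470} = \frac{50463562}{53047}$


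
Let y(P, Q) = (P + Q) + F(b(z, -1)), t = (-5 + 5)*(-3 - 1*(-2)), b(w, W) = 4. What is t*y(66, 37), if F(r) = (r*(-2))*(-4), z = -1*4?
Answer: 0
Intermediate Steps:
z = -4
F(r) = 8*r (F(r) = -2*r*(-4) = 8*r)
t = 0 (t = 0*(-3 + 2) = 0*(-1) = 0)
y(P, Q) = 32 + P + Q (y(P, Q) = (P + Q) + 8*4 = (P + Q) + 32 = 32 + P + Q)
t*y(66, 37) = 0*(32 + 66 + 37) = 0*135 = 0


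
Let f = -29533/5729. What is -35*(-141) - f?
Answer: 28302148/5729 ≈ 4940.2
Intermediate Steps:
f = -29533/5729 (f = -29533*1/5729 = -29533/5729 ≈ -5.1550)
-35*(-141) - f = -35*(-141) - 1*(-29533/5729) = 4935 + 29533/5729 = 28302148/5729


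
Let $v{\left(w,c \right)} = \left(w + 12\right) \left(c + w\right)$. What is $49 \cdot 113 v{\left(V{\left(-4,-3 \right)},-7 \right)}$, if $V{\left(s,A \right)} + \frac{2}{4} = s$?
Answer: $- \frac{1910265}{4} \approx -4.7757 \cdot 10^{5}$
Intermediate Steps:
$V{\left(s,A \right)} = - \frac{1}{2} + s$
$v{\left(w,c \right)} = \left(12 + w\right) \left(c + w\right)$
$49 \cdot 113 v{\left(V{\left(-4,-3 \right)},-7 \right)} = 49 \cdot 113 \left(\left(- \frac{1}{2} - 4\right)^{2} + 12 \left(-7\right) + 12 \left(- \frac{1}{2} - 4\right) - 7 \left(- \frac{1}{2} - 4\right)\right) = 5537 \left(\left(- \frac{9}{2}\right)^{2} - 84 + 12 \left(- \frac{9}{2}\right) - - \frac{63}{2}\right) = 5537 \left(\frac{81}{4} - 84 - 54 + \frac{63}{2}\right) = 5537 \left(- \frac{345}{4}\right) = - \frac{1910265}{4}$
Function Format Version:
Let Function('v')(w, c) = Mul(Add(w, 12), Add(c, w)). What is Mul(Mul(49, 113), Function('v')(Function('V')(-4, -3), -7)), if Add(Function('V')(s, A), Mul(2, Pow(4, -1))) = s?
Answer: Rational(-1910265, 4) ≈ -4.7757e+5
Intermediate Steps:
Function('V')(s, A) = Add(Rational(-1, 2), s)
Function('v')(w, c) = Mul(Add(12, w), Add(c, w))
Mul(Mul(49, 113), Function('v')(Function('V')(-4, -3), -7)) = Mul(Mul(49, 113), Add(Pow(Add(Rational(-1, 2), -4), 2), Mul(12, -7), Mul(12, Add(Rational(-1, 2), -4)), Mul(-7, Add(Rational(-1, 2), -4)))) = Mul(5537, Add(Pow(Rational(-9, 2), 2), -84, Mul(12, Rational(-9, 2)), Mul(-7, Rational(-9, 2)))) = Mul(5537, Add(Rational(81, 4), -84, -54, Rational(63, 2))) = Mul(5537, Rational(-345, 4)) = Rational(-1910265, 4)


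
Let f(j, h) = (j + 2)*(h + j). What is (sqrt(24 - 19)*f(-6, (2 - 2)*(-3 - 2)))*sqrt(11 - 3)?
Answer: 48*sqrt(10) ≈ 151.79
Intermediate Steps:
f(j, h) = (2 + j)*(h + j)
(sqrt(24 - 19)*f(-6, (2 - 2)*(-3 - 2)))*sqrt(11 - 3) = (sqrt(24 - 19)*((-6)**2 + 2*((2 - 2)*(-3 - 2)) + 2*(-6) + ((2 - 2)*(-3 - 2))*(-6)))*sqrt(11 - 3) = (sqrt(5)*(36 + 2*(0*(-5)) - 12 + (0*(-5))*(-6)))*sqrt(8) = (sqrt(5)*(36 + 2*0 - 12 + 0*(-6)))*(2*sqrt(2)) = (sqrt(5)*(36 + 0 - 12 + 0))*(2*sqrt(2)) = (sqrt(5)*24)*(2*sqrt(2)) = (24*sqrt(5))*(2*sqrt(2)) = 48*sqrt(10)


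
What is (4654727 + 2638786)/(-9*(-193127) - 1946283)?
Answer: -2431171/69380 ≈ -35.041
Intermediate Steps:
(4654727 + 2638786)/(-9*(-193127) - 1946283) = 7293513/(1738143 - 1946283) = 7293513/(-208140) = 7293513*(-1/208140) = -2431171/69380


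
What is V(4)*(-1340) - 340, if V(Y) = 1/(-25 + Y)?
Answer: -5800/21 ≈ -276.19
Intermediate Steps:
V(4)*(-1340) - 340 = -1340/(-25 + 4) - 340 = -1340/(-21) - 340 = -1/21*(-1340) - 340 = 1340/21 - 340 = -5800/21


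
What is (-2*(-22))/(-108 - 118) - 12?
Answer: -1378/113 ≈ -12.195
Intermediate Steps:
(-2*(-22))/(-108 - 118) - 12 = 44/(-226) - 12 = 44*(-1/226) - 12 = -22/113 - 12 = -1378/113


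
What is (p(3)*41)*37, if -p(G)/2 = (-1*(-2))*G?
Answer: -18204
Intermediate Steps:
p(G) = -4*G (p(G) = -2*(-1*(-2))*G = -4*G)
(p(3)*41)*37 = (-4*3*41)*37 = -12*41*37 = -492*37 = -18204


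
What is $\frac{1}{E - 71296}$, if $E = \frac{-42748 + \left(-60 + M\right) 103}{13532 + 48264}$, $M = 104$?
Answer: $- \frac{15449}{1101461458} \approx -1.4026 \cdot 10^{-5}$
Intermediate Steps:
$E = - \frac{9554}{15449}$ ($E = \frac{-42748 + \left(-60 + 104\right) 103}{13532 + 48264} = \frac{-42748 + 44 \cdot 103}{61796} = \left(-42748 + 4532\right) \frac{1}{61796} = \left(-38216\right) \frac{1}{61796} = - \frac{9554}{15449} \approx -0.61842$)
$\frac{1}{E - 71296} = \frac{1}{- \frac{9554}{15449} - 71296} = \frac{1}{- \frac{1101461458}{15449}} = - \frac{15449}{1101461458}$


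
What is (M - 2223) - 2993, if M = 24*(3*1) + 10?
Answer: -5134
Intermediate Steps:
M = 82 (M = 24*3 + 10 = 72 + 10 = 82)
(M - 2223) - 2993 = (82 - 2223) - 2993 = -2141 - 2993 = -5134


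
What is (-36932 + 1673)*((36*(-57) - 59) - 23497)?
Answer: 902912472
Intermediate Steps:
(-36932 + 1673)*((36*(-57) - 59) - 23497) = -35259*((-2052 - 59) - 23497) = -35259*(-2111 - 23497) = -35259*(-25608) = 902912472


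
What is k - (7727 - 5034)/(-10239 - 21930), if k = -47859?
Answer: -1539573478/32169 ≈ -47859.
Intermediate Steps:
k - (7727 - 5034)/(-10239 - 21930) = -47859 - (7727 - 5034)/(-10239 - 21930) = -47859 - 2693/(-32169) = -47859 - 2693*(-1)/32169 = -47859 - 1*(-2693/32169) = -47859 + 2693/32169 = -1539573478/32169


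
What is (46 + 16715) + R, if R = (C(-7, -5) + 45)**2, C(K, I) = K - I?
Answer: 18610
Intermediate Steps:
R = 1849 (R = ((-7 - 1*(-5)) + 45)**2 = ((-7 + 5) + 45)**2 = (-2 + 45)**2 = 43**2 = 1849)
(46 + 16715) + R = (46 + 16715) + 1849 = 16761 + 1849 = 18610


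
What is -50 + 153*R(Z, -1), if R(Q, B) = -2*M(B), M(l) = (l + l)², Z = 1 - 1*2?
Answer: -1274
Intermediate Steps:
Z = -1 (Z = 1 - 2 = -1)
M(l) = 4*l² (M(l) = (2*l)² = 4*l²)
R(Q, B) = -8*B²
-50 + 153*R(Z, -1) = -50 + 153*(-8*(-1)²) = -50 + 153*(-8*1) = -50 + 153*(-8) = -50 - 1224 = -1274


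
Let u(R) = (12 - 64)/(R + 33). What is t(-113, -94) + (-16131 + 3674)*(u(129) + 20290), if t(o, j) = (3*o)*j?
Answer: -20470049902/81 ≈ -2.5272e+8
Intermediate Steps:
u(R) = -52/(33 + R)
t(o, j) = 3*j*o
t(-113, -94) + (-16131 + 3674)*(u(129) + 20290) = 3*(-94)*(-113) + (-16131 + 3674)*(-52/(33 + 129) + 20290) = 31866 - 12457*(-52/162 + 20290) = 31866 - 12457*(-52*1/162 + 20290) = 31866 - 12457*(-26/81 + 20290) = 31866 - 12457*1643464/81 = 31866 - 20472631048/81 = -20470049902/81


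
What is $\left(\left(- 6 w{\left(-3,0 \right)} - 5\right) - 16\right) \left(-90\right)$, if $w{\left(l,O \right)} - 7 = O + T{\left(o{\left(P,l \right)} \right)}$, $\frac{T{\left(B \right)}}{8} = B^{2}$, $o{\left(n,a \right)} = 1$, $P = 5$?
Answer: $9990$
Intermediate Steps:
$T{\left(B \right)} = 8 B^{2}$
$w{\left(l,O \right)} = 15 + O$ ($w{\left(l,O \right)} = 7 + \left(O + 8 \cdot 1^{2}\right) = 7 + \left(O + 8 \cdot 1\right) = 7 + \left(O + 8\right) = 7 + \left(8 + O\right) = 15 + O$)
$\left(\left(- 6 w{\left(-3,0 \right)} - 5\right) - 16\right) \left(-90\right) = \left(\left(- 6 \left(15 + 0\right) - 5\right) - 16\right) \left(-90\right) = \left(\left(\left(-6\right) 15 - 5\right) - 16\right) \left(-90\right) = \left(\left(-90 - 5\right) - 16\right) \left(-90\right) = \left(-95 - 16\right) \left(-90\right) = \left(-111\right) \left(-90\right) = 9990$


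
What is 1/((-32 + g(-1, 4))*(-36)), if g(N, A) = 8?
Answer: 1/864 ≈ 0.0011574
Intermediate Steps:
1/((-32 + g(-1, 4))*(-36)) = 1/((-32 + 8)*(-36)) = 1/(-24*(-36)) = 1/864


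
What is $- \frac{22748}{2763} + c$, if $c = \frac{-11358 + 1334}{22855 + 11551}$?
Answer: $- \frac{405182000}{47531889} \approx -8.5244$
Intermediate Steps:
$c = - \frac{5012}{17203}$ ($c = - \frac{10024}{34406} = \left(-10024\right) \frac{1}{34406} = - \frac{5012}{17203} \approx -0.29134$)
$- \frac{22748}{2763} + c = - \frac{22748}{2763} - \frac{5012}{17203} = - \frac{405182000}{47531889}$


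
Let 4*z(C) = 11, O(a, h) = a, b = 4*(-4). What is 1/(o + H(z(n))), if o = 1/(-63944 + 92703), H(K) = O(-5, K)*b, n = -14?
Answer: 28759/2300721 ≈ 0.012500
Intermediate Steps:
b = -16
z(C) = 11/4 (z(C) = (¼)*11 = 11/4)
H(K) = 80 (H(K) = -5*(-16) = 80)
o = 1/28759 ≈ 3.4772e-5
1/(o + H(z(n))) = 1/(1/28759 + 80) = 1/(2300721/28759) = 28759/2300721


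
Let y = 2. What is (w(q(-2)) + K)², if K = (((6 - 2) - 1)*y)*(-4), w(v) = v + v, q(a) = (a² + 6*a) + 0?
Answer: 1600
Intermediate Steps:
q(a) = a² + 6*a
w(v) = 2*v
K = -24 (K = (((6 - 2) - 1)*2)*(-4) = ((4 - 1)*2)*(-4) = (3*2)*(-4) = 6*(-4) = -24)
(w(q(-2)) + K)² = (2*(-2*(6 - 2)) - 24)² = (2*(-2*4) - 24)² = (2*(-8) - 24)² = (-16 - 24)² = (-40)² = 1600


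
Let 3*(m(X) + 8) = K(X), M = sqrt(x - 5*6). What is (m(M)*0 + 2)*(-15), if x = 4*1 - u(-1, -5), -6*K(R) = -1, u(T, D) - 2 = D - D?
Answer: -30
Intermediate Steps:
u(T, D) = 2 (u(T, D) = 2 + (D - D) = 2 + 0 = 2)
K(R) = 1/6 (K(R) = -1/6*(-1) = 1/6)
x = 2 (x = 4*1 - 1*2 = 4 - 2 = 2)
M = 2*I*sqrt(7) (M = sqrt(2 - 5*6) = sqrt(2 - 30) = sqrt(-28) = 2*I*sqrt(7) ≈ 5.2915*I)
m(X) = -143/18 (m(X) = -8 + (1/3)*(1/6) = -8 + 1/18 = -143/18)
(m(M)*0 + 2)*(-15) = (-143/18*0 + 2)*(-15) = (0 + 2)*(-15) = 2*(-15) = -30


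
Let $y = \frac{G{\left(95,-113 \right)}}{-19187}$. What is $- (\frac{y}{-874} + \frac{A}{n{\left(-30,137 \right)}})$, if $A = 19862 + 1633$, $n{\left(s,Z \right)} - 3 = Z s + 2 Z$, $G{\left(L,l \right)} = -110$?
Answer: $\frac{180229745720}{32138627927} \approx 5.6079$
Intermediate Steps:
$n{\left(s,Z \right)} = 3 + 2 Z + Z s$ ($n{\left(s,Z \right)} = 3 + \left(Z s + 2 Z\right) = 3 + \left(2 Z + Z s\right) = 3 + 2 Z + Z s$)
$A = 21495$
$y = \frac{110}{19187}$ ($y = - \frac{110}{-19187} = \left(-110\right) \left(- \frac{1}{19187}\right) = \frac{110}{19187} \approx 0.0057331$)
$- (\frac{y}{-874} + \frac{A}{n{\left(-30,137 \right)}}) = - (\frac{110}{19187 \left(-874\right)} + \frac{21495}{3 + 2 \cdot 137 + 137 \left(-30\right)}) = - (\frac{110}{19187} \left(- \frac{1}{874}\right) + \frac{21495}{3 + 274 - 4110}) = - (- \frac{55}{8384719} + \frac{21495}{-3833}) = - (- \frac{55}{8384719} + 21495 \left(- \frac{1}{3833}\right)) = - (- \frac{55}{8384719} - \frac{21495}{3833}) = \left(-1\right) \left(- \frac{180229745720}{32138627927}\right) = \frac{180229745720}{32138627927}$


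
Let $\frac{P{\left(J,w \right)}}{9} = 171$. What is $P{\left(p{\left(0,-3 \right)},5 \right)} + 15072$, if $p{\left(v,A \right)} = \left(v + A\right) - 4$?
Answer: $16611$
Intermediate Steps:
$p{\left(v,A \right)} = -4 + A + v$ ($p{\left(v,A \right)} = \left(A + v\right) - 4 = -4 + A + v$)
$P{\left(J,w \right)} = 1539$ ($P{\left(J,w \right)} = 9 \cdot 171 = 1539$)
$P{\left(p{\left(0,-3 \right)},5 \right)} + 15072 = 1539 + 15072 = 16611$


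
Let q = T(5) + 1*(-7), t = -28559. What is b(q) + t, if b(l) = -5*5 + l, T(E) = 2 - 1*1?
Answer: -28590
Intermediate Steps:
T(E) = 1 (T(E) = 2 - 1 = 1)
q = -6 (q = 1 + 1*(-7) = 1 - 7 = -6)
b(l) = -25 + l
b(q) + t = (-25 - 6) - 28559 = -31 - 28559 = -28590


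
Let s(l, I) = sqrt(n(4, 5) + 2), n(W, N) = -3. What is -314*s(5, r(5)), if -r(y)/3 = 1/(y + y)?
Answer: -314*I ≈ -314.0*I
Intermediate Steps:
r(y) = -3/(2*y) (r(y) = -3/(y + y) = -3*1/(2*y) = -3/(2*y))
s(l, I) = I (s(l, I) = sqrt(-3 + 2) = sqrt(-1) = I)
-314*s(5, r(5)) = -314*I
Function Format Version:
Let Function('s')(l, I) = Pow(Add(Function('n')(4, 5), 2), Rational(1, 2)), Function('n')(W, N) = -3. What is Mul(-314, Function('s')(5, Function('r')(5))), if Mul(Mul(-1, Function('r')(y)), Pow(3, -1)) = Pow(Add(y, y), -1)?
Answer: Mul(-314, I) ≈ Mul(-314.00, I)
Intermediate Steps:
Function('r')(y) = Mul(Rational(-3, 2), Pow(y, -1)) (Function('r')(y) = Mul(-3, Pow(Add(y, y), -1)) = Mul(-3, Pow(Mul(2, y), -1)) = Mul(-3, Mul(Rational(1, 2), Pow(y, -1))) = Mul(Rational(-3, 2), Pow(y, -1)))
Function('s')(l, I) = I (Function('s')(l, I) = Pow(Add(-3, 2), Rational(1, 2)) = Pow(-1, Rational(1, 2)) = I)
Mul(-314, Function('s')(5, Function('r')(5))) = Mul(-314, I)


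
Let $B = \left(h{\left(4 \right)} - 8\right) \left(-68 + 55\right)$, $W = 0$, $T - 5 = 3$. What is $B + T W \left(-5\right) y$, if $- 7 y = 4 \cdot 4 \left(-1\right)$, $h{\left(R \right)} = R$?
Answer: $52$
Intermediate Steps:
$T = 8$ ($T = 5 + 3 = 8$)
$y = \frac{16}{7}$ ($y = - \frac{4 \cdot 4 \left(-1\right)}{7} = - \frac{16 \left(-1\right)}{7} = \left(- \frac{1}{7}\right) \left(-16\right) = \frac{16}{7} \approx 2.2857$)
$B = 52$ ($B = \left(4 - 8\right) \left(-68 + 55\right) = \left(-4\right) \left(-13\right) = 52$)
$B + T W \left(-5\right) y = 52 + 8 \cdot 0 \left(-5\right) \frac{16}{7} = 52 + 0 \left(-5\right) \frac{16}{7} = 52 + 0 \cdot \frac{16}{7} = 52 + 0 = 52$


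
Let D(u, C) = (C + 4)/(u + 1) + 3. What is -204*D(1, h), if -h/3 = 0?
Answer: -1020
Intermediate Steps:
h = 0 (h = -3*0 = 0)
D(u, C) = 3 + (4 + C)/(1 + u) (D(u, C) = (4 + C)/(1 + u) + 3 = 3 + (4 + C)/(1 + u))
-204*D(1, h) = -204*(7 + 0 + 3*1)/(1 + 1) = -204*(7 + 0 + 3)/2 = -102*10 = -204*5 = -1020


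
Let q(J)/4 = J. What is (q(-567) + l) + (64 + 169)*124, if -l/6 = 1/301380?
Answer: 1337323519/50230 ≈ 26624.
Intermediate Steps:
l = -1/50230 (l = -6/301380 = -6*1/301380 = -1/50230 ≈ -1.9908e-5)
q(J) = 4*J
(q(-567) + l) + (64 + 169)*124 = (4*(-567) - 1/50230) + (64 + 169)*124 = (-2268 - 1/50230) + 233*124 = -113921641/50230 + 28892 = 1337323519/50230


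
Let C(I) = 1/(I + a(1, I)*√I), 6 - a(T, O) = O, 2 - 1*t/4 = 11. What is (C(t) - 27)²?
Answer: 12302381/16875 + 340207*I/1620000 ≈ 729.03 + 0.21*I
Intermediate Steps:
t = -36 (t = 8 - 4*11 = 8 - 44 = -36)
a(T, O) = 6 - O
C(I) = 1/(I + √I*(6 - I)) (C(I) = 1/(I + (6 - I)*√I) = 1/(I + √I*(6 - I)))
(C(t) - 27)² = (-1/(-1*(-36) + √(-36)*(-6 - 36)) - 27)² = (-1/(36 + (6*I)*(-42)) - 27)² = (-1/(36 - 252*I) - 27)² = (-(36 + 252*I)/64800 - 27)² = (-27 - (36 + 252*I)/64800)²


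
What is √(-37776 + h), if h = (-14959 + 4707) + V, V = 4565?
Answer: 7*I*√887 ≈ 208.48*I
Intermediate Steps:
h = -5687 (h = (-14959 + 4707) + 4565 = -10252 + 4565 = -5687)
√(-37776 + h) = √(-37776 - 5687) = √(-43463) = 7*I*√887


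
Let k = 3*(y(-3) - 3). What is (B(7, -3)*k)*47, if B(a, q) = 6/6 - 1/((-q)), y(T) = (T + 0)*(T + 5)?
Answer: -846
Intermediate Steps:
y(T) = T*(5 + T)
B(a, q) = 1 + 1/q (B(a, q) = 6*(⅙) - (-1)/q = 1 + 1/q)
k = -27 (k = 3*(-3*(5 - 3) - 3) = 3*(-3*2 - 3) = 3*(-6 - 3) = 3*(-9) = -27)
(B(7, -3)*k)*47 = (((1 - 3)/(-3))*(-27))*47 = (-⅓*(-2)*(-27))*47 = ((⅔)*(-27))*47 = -18*47 = -846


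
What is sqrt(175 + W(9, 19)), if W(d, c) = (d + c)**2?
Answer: sqrt(959) ≈ 30.968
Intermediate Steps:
W(d, c) = (c + d)**2
sqrt(175 + W(9, 19)) = sqrt(175 + (19 + 9)**2) = sqrt(175 + 28**2) = sqrt(175 + 784) = sqrt(959)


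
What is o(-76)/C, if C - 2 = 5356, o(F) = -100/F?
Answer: 25/101802 ≈ 0.00024557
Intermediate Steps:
C = 5358 (C = 2 + 5356 = 5358)
o(-76)/C = -100/(-76)/5358 = -100*(-1/76)*(1/5358) = (25/19)*(1/5358) = 25/101802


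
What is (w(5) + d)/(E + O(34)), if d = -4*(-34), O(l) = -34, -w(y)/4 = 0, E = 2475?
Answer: 136/2441 ≈ 0.055715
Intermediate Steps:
w(y) = 0 (w(y) = -4*0 = 0)
d = 136
(w(5) + d)/(E + O(34)) = (0 + 136)/(2475 - 34) = 136/2441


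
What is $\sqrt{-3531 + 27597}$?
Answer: $3 \sqrt{2674} \approx 155.13$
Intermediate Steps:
$\sqrt{-3531 + 27597} = \sqrt{24066} = 3 \sqrt{2674}$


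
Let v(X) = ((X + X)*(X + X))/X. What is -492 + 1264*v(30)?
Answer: 151188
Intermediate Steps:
v(X) = 4*X (v(X) = ((2*X)*(2*X))/X = (4*X²)/X = 4*X)
-492 + 1264*v(30) = -492 + 1264*(4*30) = -492 + 1264*120 = -492 + 151680 = 151188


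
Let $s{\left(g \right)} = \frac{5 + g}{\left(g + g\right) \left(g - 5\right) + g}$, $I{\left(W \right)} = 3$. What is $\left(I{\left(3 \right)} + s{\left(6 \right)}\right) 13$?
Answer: $\frac{845}{18} \approx 46.944$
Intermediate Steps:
$s{\left(g \right)} = \frac{5 + g}{g + 2 g \left(-5 + g\right)}$ ($s{\left(g \right)} = \frac{5 + g}{2 g \left(-5 + g\right) + g} = \frac{5 + g}{g + 2 g \left(-5 + g\right)}$)
$\left(I{\left(3 \right)} + s{\left(6 \right)}\right) 13 = \left(3 + \frac{5 + 6}{6 \left(-9 + 2 \cdot 6\right)}\right) 13 = \left(3 + \frac{1}{6} \frac{1}{-9 + 12} \cdot 11\right) 13 = \left(3 + \frac{1}{6} \cdot \frac{1}{3} \cdot 11\right) 13 = \left(3 + \frac{11}{18}\right) 13 = \frac{65}{18} \cdot 13 = \frac{845}{18}$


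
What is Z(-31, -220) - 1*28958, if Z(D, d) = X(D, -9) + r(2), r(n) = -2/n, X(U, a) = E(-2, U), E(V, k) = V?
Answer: -28961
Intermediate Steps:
X(U, a) = -2
Z(D, d) = -3 (Z(D, d) = -2 - 2/2 = -2 - 2*½ = -2 - 1 = -3)
Z(-31, -220) - 1*28958 = -3 - 1*28958 = -3 - 28958 = -28961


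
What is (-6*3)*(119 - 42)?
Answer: -1386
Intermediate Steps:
(-6*3)*(119 - 42) = -18*77 = -1386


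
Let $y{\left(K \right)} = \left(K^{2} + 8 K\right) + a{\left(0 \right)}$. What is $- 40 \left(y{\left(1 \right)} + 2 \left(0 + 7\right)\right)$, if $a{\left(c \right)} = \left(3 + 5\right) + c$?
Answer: $-1240$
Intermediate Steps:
$a{\left(c \right)} = 8 + c$
$y{\left(K \right)} = 8 + K^{2} + 8 K$ ($y{\left(K \right)} = \left(K^{2} + 8 K\right) + \left(8 + 0\right) = \left(K^{2} + 8 K\right) + 8 = 8 + K^{2} + 8 K$)
$- 40 \left(y{\left(1 \right)} + 2 \left(0 + 7\right)\right) = - 40 \left(\left(8 + 1^{2} + 8 \cdot 1\right) + 2 \left(0 + 7\right)\right) = - 40 \left(\left(8 + 1 + 8\right) + 2 \cdot 7\right) = - 40 \left(17 + 14\right) = \left(-40\right) 31 = -1240$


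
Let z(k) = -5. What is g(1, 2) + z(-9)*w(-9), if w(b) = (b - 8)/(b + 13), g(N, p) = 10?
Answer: 125/4 ≈ 31.250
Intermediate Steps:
w(b) = (-8 + b)/(13 + b)
g(1, 2) + z(-9)*w(-9) = 10 - 5*(-8 - 9)/(13 - 9) = 10 - 5*(-17)/4 = 10 - 5*(-17/4) = 10 + 85/4 = 125/4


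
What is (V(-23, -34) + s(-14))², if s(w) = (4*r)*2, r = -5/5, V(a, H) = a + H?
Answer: 4225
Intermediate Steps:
V(a, H) = H + a
r = -1 (r = -5*⅕ = -1)
s(w) = -8 (s(w) = (4*(-1))*2 = -4*2 = -8)
(V(-23, -34) + s(-14))² = ((-34 - 23) - 8)² = (-57 - 8)² = (-65)² = 4225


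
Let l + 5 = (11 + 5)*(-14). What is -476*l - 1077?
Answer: 107927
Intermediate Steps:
l = -229 (l = -5 + (11 + 5)*(-14) = -5 + 16*(-14) = -5 - 224 = -229)
-476*l - 1077 = -476*(-229) - 1077 = 109004 - 1077 = 107927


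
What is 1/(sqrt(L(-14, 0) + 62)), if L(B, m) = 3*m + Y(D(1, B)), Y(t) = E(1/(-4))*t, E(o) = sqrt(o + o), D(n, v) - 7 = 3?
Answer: 1/sqrt(62 + 5*I*sqrt(2)) ≈ 0.12639 - 0.0071839*I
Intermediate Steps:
D(n, v) = 10 (D(n, v) = 7 + 3 = 10)
E(o) = sqrt(2)*sqrt(o) (E(o) = sqrt(2*o) = sqrt(2)*sqrt(o))
Y(t) = I*t*sqrt(2)/2 (Y(t) = (sqrt(2)*sqrt(1/(-4)))*t = (sqrt(2)*sqrt(-1/4))*t = (sqrt(2)*(I/2))*t = (I*sqrt(2)/2)*t = I*t*sqrt(2)/2)
L(B, m) = 3*m + 5*I*sqrt(2) (L(B, m) = 3*m + (1/2)*I*10*sqrt(2) = 3*m + 5*I*sqrt(2))
1/(sqrt(L(-14, 0) + 62)) = 1/(sqrt((3*0 + 5*I*sqrt(2)) + 62)) = 1/(sqrt((0 + 5*I*sqrt(2)) + 62)) = 1/(sqrt(5*I*sqrt(2) + 62)) = 1/(sqrt(62 + 5*I*sqrt(2))) = 1/sqrt(62 + 5*I*sqrt(2))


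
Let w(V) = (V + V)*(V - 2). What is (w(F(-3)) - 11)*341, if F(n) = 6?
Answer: 12617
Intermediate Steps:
w(V) = 2*V*(-2 + V) (w(V) = (2*V)*(-2 + V) = 2*V*(-2 + V))
(w(F(-3)) - 11)*341 = (2*6*(-2 + 6) - 11)*341 = (2*6*4 - 11)*341 = (48 - 11)*341 = 37*341 = 12617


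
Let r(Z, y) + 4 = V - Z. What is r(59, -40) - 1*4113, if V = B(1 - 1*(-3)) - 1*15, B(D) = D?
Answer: -4187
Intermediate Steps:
V = -11 (V = (1 - 1*(-3)) - 1*15 = (1 + 3) - 15 = 4 - 15 = -11)
r(Z, y) = -15 - Z (r(Z, y) = -4 + (-11 - Z) = -15 - Z)
r(59, -40) - 1*4113 = (-15 - 1*59) - 1*4113 = (-15 - 59) - 4113 = -74 - 4113 = -4187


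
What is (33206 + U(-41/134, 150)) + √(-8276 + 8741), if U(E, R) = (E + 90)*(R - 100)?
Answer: 2525277/67 + √465 ≈ 37712.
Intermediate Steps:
U(E, R) = (-100 + R)*(90 + E) (U(E, R) = (90 + E)*(-100 + R) = (-100 + R)*(90 + E))
(33206 + U(-41/134, 150)) + √(-8276 + 8741) = (33206 + (-9000 - (-4100)/134 + 90*150 - 41/134*150)) + √(-8276 + 8741) = (33206 + (-9000 - (-4100)/134 + 13500 - 41*1/134*150)) + √465 = (33206 + (-9000 - 100*(-41/134) + 13500 - 41/134*150)) + √465 = (33206 + (-9000 + 2050/67 + 13500 - 3075/67)) + √465 = (33206 + 300475/67) + √465 = 2525277/67 + √465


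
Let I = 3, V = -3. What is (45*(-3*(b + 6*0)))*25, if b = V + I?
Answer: 0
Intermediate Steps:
b = 0 (b = -3 + 3 = 0)
(45*(-3*(b + 6*0)))*25 = (45*(-3*(0 + 6*0)))*25 = (45*(-3*(0 + 0)))*25 = (45*(-3*0))*25 = (45*0)*25 = 0*25 = 0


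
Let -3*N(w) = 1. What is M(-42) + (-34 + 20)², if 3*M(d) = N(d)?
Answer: 1763/9 ≈ 195.89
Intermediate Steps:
N(w) = -⅓ (N(w) = -⅓*1 = -⅓)
M(d) = -⅑ (M(d) = (⅓)*(-⅓) = -⅑)
M(-42) + (-34 + 20)² = -⅑ + (-34 + 20)² = -⅑ + (-14)² = -⅑ + 196 = 1763/9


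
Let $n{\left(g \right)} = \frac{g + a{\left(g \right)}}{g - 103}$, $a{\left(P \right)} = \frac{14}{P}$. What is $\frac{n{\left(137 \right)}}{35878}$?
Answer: $\frac{18783}{167119724} \approx 0.00011239$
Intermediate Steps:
$n{\left(g \right)} = \frac{g + \frac{14}{g}}{-103 + g}$ ($n{\left(g \right)} = \frac{g + \frac{14}{g}}{g - 103} = \frac{g + \frac{14}{g}}{-103 + g}$)
$\frac{n{\left(137 \right)}}{35878} = \frac{\frac{1}{137} \frac{1}{-103 + 137} \left(14 + 137^{2}\right)}{35878} = \frac{14 + 18769}{137 \cdot 34} \cdot \frac{1}{35878} = \frac{1}{137} \cdot \frac{1}{34} \cdot 18783 \cdot \frac{1}{35878} = \frac{18783}{4658} \cdot \frac{1}{35878} = \frac{18783}{167119724}$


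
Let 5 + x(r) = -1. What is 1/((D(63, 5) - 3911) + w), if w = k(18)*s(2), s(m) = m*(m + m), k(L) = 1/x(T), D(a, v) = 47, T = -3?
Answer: -3/11596 ≈ -0.00025871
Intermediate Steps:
x(r) = -6 (x(r) = -5 - 1 = -6)
k(L) = -⅙ (k(L) = 1/(-6) = -⅙)
s(m) = 2*m² (s(m) = m*(2*m) = 2*m²)
w = -4/3 (w = -2²/3 = -4/3 ≈ -1.3333)
1/((D(63, 5) - 3911) + w) = 1/((47 - 3911) - 4/3) = 1/(-3864 - 4/3) = 1/(-11596/3) = -3/11596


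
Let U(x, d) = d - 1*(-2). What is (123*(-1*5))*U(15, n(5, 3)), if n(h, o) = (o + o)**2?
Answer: -23370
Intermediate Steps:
n(h, o) = 4*o**2 (n(h, o) = (2*o)**2 = 4*o**2)
U(x, d) = 2 + d (U(x, d) = d + 2 = 2 + d)
(123*(-1*5))*U(15, n(5, 3)) = (123*(-1*5))*(2 + 4*3**2) = (123*(-5))*(2 + 4*9) = -615*(2 + 36) = -615*38 = -23370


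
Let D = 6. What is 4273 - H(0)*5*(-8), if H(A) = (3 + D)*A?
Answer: 4273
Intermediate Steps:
H(A) = 9*A (H(A) = (3 + 6)*A = 9*A)
4273 - H(0)*5*(-8) = 4273 - (9*0)*5*(-8) = 4273 - 0*5*(-8) = 4273 - 0*(-8) = 4273 - 1*0 = 4273 + 0 = 4273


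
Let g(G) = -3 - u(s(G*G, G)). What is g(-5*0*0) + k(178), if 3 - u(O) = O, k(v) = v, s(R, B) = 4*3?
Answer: 184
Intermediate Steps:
s(R, B) = 12
u(O) = 3 - O
g(G) = 6 (g(G) = -3 - (3 - 1*12) = -3 - (3 - 12) = -3 - 1*(-9) = -3 + 9 = 6)
g(-5*0*0) + k(178) = 6 + 178 = 184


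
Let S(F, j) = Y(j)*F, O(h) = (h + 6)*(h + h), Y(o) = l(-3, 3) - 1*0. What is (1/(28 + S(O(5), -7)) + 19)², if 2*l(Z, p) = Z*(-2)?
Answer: 46280809/128164 ≈ 361.11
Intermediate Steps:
l(Z, p) = -Z (l(Z, p) = (Z*(-2))/2 = (-2*Z)/2 = -Z)
Y(o) = 3 (Y(o) = -1*(-3) - 1*0 = 3 + 0 = 3)
O(h) = 2*h*(6 + h) (O(h) = (6 + h)*(2*h) = 2*h*(6 + h))
S(F, j) = 3*F
(1/(28 + S(O(5), -7)) + 19)² = (1/(28 + 3*(2*5*(6 + 5))) + 19)² = (1/(28 + 3*(2*5*11)) + 19)² = (1/(28 + 3*110) + 19)² = (1/(28 + 330) + 19)² = (1/358 + 19)² = (6803/358)² = 46280809/128164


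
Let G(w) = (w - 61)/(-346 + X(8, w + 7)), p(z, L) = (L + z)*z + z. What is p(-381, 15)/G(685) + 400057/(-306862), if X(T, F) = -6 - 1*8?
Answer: -160029215483/1994603 ≈ -80231.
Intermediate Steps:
X(T, F) = -14 (X(T, F) = -6 - 8 = -14)
p(z, L) = z + z*(L + z) (p(z, L) = z*(L + z) + z = z + z*(L + z))
G(w) = 61/360 - w/360 (G(w) = (w - 61)/(-346 - 14) = (-61 + w)/(-360) = (-61 + w)*(-1/360) = 61/360 - w/360)
p(-381, 15)/G(685) + 400057/(-306862) = (-381*(1 + 15 - 381))/(61/360 - 1/360*685) + 400057/(-306862) = (-381*(-365))/(61/360 - 137/72) + 400057*(-1/306862) = 139065/(-26/15) - 400057/306862 = 139065*(-15/26) - 400057/306862 = -2085975/26 - 400057/306862 = -160029215483/1994603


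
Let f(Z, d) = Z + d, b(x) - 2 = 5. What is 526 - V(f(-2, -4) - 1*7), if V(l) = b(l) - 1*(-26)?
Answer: 493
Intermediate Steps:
b(x) = 7 (b(x) = 2 + 5 = 7)
V(l) = 33 (V(l) = 7 - 1*(-26) = 7 + 26 = 33)
526 - V(f(-2, -4) - 1*7) = 526 - 1*33 = 526 - 33 = 493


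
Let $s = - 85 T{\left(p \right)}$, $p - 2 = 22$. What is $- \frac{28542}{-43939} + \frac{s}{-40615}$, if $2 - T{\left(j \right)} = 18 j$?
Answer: $- \frac{89347424}{356916497} \approx -0.25033$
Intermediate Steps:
$p = 24$ ($p = 2 + 22 = 24$)
$T{\left(j \right)} = 2 - 18 j$
$s = 36550$ ($s = - 85 \left(2 - 432\right) = \left(-85\right) \left(-430\right) = 36550$)
$- \frac{28542}{-43939} + \frac{s}{-40615} = - \frac{28542}{-43939} + \frac{36550}{-40615} = \left(-28542\right) \left(- \frac{1}{43939}\right) + 36550 \left(- \frac{1}{40615}\right) = \frac{28542}{43939} - \frac{7310}{8123} = - \frac{89347424}{356916497}$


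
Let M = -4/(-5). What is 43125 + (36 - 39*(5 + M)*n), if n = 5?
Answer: 42030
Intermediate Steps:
M = ⅘ (M = -4*(-⅕) = ⅘ ≈ 0.80000)
43125 + (36 - 39*(5 + M)*n) = 43125 + (36 - 39*(5 + ⅘)*5) = 43125 + (36 - 1131*5/5) = 43125 + (36 - 39*29) = 43125 + (36 - 1131) = 43125 - 1095 = 42030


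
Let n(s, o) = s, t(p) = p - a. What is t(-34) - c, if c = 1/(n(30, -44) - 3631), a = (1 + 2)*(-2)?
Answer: -100827/3601 ≈ -28.000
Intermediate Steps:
a = -6 (a = 3*(-2) = -6)
t(p) = 6 + p (t(p) = p - 1*(-6) = p + 6 = 6 + p)
c = -1/3601 (c = 1/(30 - 3631) = 1/(-3601) = -1/3601 ≈ -0.00027770)
t(-34) - c = (6 - 34) - 1*(-1/3601) = -28 + 1/3601 = -100827/3601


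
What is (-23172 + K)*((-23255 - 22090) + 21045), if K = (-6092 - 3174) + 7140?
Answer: 614741400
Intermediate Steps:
K = -2126 (K = -9266 + 7140 = -2126)
(-23172 + K)*((-23255 - 22090) + 21045) = (-23172 - 2126)*((-23255 - 22090) + 21045) = -25298*(-45345 + 21045) = -25298*(-24300) = 614741400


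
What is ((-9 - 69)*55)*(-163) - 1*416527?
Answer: 282743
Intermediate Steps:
((-9 - 69)*55)*(-163) - 1*416527 = -78*55*(-163) - 416527 = -4290*(-163) - 416527 = 699270 - 416527 = 282743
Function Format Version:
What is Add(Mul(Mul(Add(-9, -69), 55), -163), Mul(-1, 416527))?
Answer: 282743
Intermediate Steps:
Add(Mul(Mul(Add(-9, -69), 55), -163), Mul(-1, 416527)) = Add(Mul(Mul(-78, 55), -163), -416527) = Add(Mul(-4290, -163), -416527) = Add(699270, -416527) = 282743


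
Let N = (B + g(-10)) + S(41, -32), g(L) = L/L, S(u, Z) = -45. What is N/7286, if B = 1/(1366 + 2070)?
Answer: -151183/25034696 ≈ -0.0060389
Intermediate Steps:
B = 1/3436 ≈ 0.00029104
g(L) = 1
N = -151183/3436 (N = (1/3436 + 1) - 45 = 3437/3436 - 45 = -151183/3436 ≈ -44.000)
N/7286 = -151183/3436/7286 = -151183/3436*1/7286 = -151183/25034696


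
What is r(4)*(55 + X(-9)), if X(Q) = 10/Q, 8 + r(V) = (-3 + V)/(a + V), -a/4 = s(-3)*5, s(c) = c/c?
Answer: -20855/48 ≈ -434.48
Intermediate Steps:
s(c) = 1
a = -20 (a = -4*5 = -20)
r(V) = -8 + (-3 + V)/(-20 + V)
r(4)*(55 + X(-9)) = ((157 - 7*4)/(-20 + 4))*(55 + 10/(-9)) = ((157 - 28)/(-16))*(55 + 10*(-1/9)) = (-1/16*129)*(55 - 10/9) = -129/16*485/9 = -20855/48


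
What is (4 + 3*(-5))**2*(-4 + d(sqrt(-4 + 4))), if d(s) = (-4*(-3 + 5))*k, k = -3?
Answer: 2420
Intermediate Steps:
d(s) = 24 (d(s) = -4*(-3 + 5)*(-3) = -4*2*(-3) = -8*(-3) = 24)
(4 + 3*(-5))**2*(-4 + d(sqrt(-4 + 4))) = (4 + 3*(-5))**2*(-4 + 24) = (4 - 15)**2*20 = (-11)**2*20 = 121*20 = 2420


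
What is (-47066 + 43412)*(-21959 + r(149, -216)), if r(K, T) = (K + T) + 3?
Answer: 80472042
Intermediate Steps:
r(K, T) = 3 + K + T
(-47066 + 43412)*(-21959 + r(149, -216)) = (-47066 + 43412)*(-21959 + (3 + 149 - 216)) = -3654*(-21959 - 64) = -3654*(-22023) = 80472042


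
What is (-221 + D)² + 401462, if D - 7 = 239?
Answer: 402087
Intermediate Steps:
D = 246 (D = 7 + 239 = 246)
(-221 + D)² + 401462 = (-221 + 246)² + 401462 = 25² + 401462 = 625 + 401462 = 402087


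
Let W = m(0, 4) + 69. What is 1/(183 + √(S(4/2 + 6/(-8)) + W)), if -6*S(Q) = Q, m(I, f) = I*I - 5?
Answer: 4392/802205 - 2*√9186/802205 ≈ 0.0052360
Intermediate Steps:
m(I, f) = -5 + I² (m(I, f) = I² - 5 = -5 + I²)
S(Q) = -Q/6
W = 64 (W = (-5 + 0²) + 69 = (-5 + 0) + 69 = -5 + 69 = 64)
1/(183 + √(S(4/2 + 6/(-8)) + W)) = 1/(183 + √(-(4/2 + 6/(-8))/6 + 64)) = 1/(183 + √(-(4*(½) + 6*(-⅛))/6 + 64)) = 1/(183 + √(-(2 - ¾)/6 + 64)) = 1/(183 + √(-⅙*5/4 + 64)) = 1/(183 + √(-5/24 + 64)) = 1/(183 + √(1531/24)) = 1/(183 + √9186/12)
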